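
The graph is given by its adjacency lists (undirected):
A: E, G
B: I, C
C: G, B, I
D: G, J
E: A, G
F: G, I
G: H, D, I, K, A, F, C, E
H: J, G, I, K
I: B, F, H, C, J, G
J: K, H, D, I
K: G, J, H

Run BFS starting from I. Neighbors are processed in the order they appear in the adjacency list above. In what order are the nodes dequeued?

I, B, F, H, C, J, G, K, D, A, E

Visit I; enqueue B, F, H, C, J, G → queue [B, F, H, C, J, G]
Visit B → queue [F, H, C, J, G]
Visit F → queue [H, C, J, G]
Visit H; enqueue K → queue [C, J, G, K]
Visit C → queue [J, G, K]
Visit J; enqueue D → queue [G, K, D]
Visit G; enqueue A, E → queue [K, D, A, E]
Visit K → queue [D, A, E]
Visit D → queue [A, E]
Visit A → queue [E]
Visit E → queue []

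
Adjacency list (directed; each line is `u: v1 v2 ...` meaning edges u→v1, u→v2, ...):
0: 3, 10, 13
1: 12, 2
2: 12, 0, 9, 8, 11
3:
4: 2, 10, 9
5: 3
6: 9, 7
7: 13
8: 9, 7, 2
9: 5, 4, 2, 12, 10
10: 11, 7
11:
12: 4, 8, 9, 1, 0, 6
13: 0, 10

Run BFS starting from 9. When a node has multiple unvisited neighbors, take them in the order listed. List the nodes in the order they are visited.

9, 5, 4, 2, 12, 10, 3, 0, 8, 11, 1, 6, 7, 13

Visit 9; enqueue 5, 4, 2, 12, 10 → queue [5, 4, 2, 12, 10]
Visit 5; enqueue 3 → queue [4, 2, 12, 10, 3]
Visit 4 → queue [2, 12, 10, 3]
Visit 2; enqueue 0, 8, 11 → queue [12, 10, 3, 0, 8, 11]
Visit 12; enqueue 1, 6 → queue [10, 3, 0, 8, 11, 1, 6]
Visit 10; enqueue 7 → queue [3, 0, 8, 11, 1, 6, 7]
Visit 3 → queue [0, 8, 11, 1, 6, 7]
Visit 0; enqueue 13 → queue [8, 11, 1, 6, 7, 13]
Visit 8 → queue [11, 1, 6, 7, 13]
Visit 11 → queue [1, 6, 7, 13]
Visit 1 → queue [6, 7, 13]
Visit 6 → queue [7, 13]
Visit 7 → queue [13]
Visit 13 → queue []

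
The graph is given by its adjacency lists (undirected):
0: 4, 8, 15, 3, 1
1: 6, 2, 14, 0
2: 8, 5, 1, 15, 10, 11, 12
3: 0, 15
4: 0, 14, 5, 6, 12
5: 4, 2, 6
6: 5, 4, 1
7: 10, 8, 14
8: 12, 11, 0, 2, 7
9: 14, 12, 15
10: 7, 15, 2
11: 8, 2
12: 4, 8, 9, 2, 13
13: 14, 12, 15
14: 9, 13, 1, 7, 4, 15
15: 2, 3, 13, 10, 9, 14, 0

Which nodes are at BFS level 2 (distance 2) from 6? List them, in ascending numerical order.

Level 0: 6
Level 1: 1, 4, 5
Level 2: 0, 2, 12, 14
Level 3: 3, 7, 8, 9, 10, 11, 13, 15

0, 2, 12, 14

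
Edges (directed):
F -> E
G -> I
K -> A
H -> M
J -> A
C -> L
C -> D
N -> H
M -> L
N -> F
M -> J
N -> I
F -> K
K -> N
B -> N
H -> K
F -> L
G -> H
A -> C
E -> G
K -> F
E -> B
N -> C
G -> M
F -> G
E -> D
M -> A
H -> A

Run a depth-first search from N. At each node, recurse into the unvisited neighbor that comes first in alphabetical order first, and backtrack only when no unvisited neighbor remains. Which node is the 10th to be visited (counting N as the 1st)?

A

Visit N
N → C
C → D
C → L
N → F
F → E
E → B
E → G
G → H
H → A
H → K
H → M
M → J
G → I

Visit order: N, C, D, L, F, E, B, G, H, A, K, M, J, I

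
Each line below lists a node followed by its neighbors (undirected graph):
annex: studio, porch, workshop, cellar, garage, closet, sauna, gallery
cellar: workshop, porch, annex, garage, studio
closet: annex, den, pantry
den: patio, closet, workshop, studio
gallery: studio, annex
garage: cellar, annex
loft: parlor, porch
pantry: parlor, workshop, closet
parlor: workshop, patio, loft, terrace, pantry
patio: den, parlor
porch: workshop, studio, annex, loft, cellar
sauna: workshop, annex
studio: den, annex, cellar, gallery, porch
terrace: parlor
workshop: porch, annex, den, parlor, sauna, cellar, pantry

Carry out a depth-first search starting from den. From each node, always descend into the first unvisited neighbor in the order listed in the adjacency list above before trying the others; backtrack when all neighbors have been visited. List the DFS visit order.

den patio parlor workshop porch studio annex cellar garage closet pantry sauna gallery loft terrace

Visit den
den → patio
patio → parlor
parlor → workshop
workshop → porch
porch → studio
studio → annex
annex → cellar
cellar → garage
annex → closet
closet → pantry
annex → sauna
annex → gallery
porch → loft
parlor → terrace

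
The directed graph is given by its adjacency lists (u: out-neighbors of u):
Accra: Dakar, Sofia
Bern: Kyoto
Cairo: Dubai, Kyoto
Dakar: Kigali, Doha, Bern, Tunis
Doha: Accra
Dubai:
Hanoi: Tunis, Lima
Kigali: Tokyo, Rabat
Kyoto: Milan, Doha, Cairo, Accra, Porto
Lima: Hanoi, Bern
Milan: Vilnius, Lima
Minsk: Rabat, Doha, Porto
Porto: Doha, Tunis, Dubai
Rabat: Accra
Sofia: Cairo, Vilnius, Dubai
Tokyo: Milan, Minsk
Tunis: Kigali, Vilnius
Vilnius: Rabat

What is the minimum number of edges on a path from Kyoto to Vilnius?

2

Level 0: Kyoto
Level 1: Accra, Cairo, Doha, Milan, Porto
Level 2: Dakar, Dubai, Lima, Sofia, Tunis, Vilnius
Level 3: Bern, Hanoi, Kigali, Rabat
Level 4: Tokyo
Level 5: Minsk
Vilnius first appears at level 2.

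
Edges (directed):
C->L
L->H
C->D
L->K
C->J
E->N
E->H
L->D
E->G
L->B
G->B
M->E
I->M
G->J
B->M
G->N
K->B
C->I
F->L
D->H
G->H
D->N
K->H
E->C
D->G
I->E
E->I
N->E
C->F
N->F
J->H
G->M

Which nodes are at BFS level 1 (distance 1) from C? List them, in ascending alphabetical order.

Level 0: C
Level 1: D, F, I, J, L
Level 2: B, E, G, H, K, M, N

D, F, I, J, L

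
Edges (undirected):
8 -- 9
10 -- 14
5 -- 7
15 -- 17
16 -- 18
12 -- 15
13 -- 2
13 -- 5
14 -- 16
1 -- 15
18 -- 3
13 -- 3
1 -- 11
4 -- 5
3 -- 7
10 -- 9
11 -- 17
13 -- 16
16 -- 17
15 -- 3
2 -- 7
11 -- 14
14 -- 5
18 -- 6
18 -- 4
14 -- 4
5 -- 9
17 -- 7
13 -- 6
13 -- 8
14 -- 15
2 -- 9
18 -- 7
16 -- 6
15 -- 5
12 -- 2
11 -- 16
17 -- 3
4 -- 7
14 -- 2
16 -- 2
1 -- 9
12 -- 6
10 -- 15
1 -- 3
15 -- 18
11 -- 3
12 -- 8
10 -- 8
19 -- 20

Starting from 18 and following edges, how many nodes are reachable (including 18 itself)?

BFS from 18 visits: 18, 3, 4, 6, 7, 15, 16, 1, 11, 13, 17, 5, 14, 12, 2, 10, 9, 8
Reachable nodes: 18 of 20 total.

18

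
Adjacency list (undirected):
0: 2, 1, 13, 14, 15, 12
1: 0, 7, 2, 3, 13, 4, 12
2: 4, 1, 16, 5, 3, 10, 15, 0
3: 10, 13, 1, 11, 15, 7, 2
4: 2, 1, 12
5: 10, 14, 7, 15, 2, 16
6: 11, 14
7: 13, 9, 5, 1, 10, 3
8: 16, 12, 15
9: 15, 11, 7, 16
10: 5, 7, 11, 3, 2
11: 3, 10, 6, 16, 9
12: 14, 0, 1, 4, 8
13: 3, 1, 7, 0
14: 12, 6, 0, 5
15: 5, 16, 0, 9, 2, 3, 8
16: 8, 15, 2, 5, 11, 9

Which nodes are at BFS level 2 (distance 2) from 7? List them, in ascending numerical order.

0, 2, 4, 11, 12, 14, 15, 16

Level 0: 7
Level 1: 1, 3, 5, 9, 10, 13
Level 2: 0, 2, 4, 11, 12, 14, 15, 16
Level 3: 6, 8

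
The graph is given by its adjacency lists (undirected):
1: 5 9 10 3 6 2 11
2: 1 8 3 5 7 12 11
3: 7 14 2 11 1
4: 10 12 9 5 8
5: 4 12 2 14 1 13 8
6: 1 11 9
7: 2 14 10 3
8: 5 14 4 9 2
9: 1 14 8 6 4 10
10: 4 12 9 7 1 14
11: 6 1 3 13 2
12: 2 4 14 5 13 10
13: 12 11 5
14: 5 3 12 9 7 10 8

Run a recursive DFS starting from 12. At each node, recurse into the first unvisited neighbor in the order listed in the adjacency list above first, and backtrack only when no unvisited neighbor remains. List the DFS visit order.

12, 2, 1, 5, 4, 10, 9, 14, 3, 7, 11, 6, 13, 8

Visit 12
12 → 2
2 → 1
1 → 5
5 → 4
4 → 10
10 → 9
9 → 14
14 → 3
3 → 7
3 → 11
11 → 6
11 → 13
14 → 8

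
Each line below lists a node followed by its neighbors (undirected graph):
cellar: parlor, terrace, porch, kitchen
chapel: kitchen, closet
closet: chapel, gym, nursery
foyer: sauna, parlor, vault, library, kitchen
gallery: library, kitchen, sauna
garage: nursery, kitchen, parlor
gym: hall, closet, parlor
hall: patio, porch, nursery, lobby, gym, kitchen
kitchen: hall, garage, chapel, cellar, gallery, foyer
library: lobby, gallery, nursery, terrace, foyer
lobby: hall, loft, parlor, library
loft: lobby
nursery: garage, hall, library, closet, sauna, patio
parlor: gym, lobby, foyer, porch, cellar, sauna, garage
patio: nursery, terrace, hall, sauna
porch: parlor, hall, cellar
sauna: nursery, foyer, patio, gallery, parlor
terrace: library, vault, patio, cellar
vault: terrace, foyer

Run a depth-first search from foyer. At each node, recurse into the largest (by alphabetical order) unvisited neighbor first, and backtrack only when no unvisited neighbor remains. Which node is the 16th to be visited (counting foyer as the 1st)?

chapel

Visit foyer
foyer → vault
vault → terrace
terrace → patio
patio → sauna
sauna → parlor
parlor → porch
porch → hall
hall → nursery
nursery → library
library → lobby
lobby → loft
library → gallery
gallery → kitchen
kitchen → garage
kitchen → chapel
chapel → closet
closet → gym
kitchen → cellar

Visit order: foyer, vault, terrace, patio, sauna, parlor, porch, hall, nursery, library, lobby, loft, gallery, kitchen, garage, chapel, closet, gym, cellar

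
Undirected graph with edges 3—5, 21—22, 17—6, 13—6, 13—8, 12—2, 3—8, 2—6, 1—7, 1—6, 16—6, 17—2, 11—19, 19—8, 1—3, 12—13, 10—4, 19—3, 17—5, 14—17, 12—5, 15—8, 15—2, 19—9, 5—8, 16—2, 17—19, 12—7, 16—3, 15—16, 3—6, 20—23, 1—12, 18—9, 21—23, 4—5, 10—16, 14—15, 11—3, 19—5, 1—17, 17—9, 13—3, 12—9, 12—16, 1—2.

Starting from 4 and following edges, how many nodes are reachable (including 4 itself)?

BFS from 4 visits: 4, 5, 10, 3, 8, 12, 17, 19, 16, 1, 6, 11, 13, 15, 2, 7, 9, 14, 18
Reachable nodes: 19 of 23 total.

19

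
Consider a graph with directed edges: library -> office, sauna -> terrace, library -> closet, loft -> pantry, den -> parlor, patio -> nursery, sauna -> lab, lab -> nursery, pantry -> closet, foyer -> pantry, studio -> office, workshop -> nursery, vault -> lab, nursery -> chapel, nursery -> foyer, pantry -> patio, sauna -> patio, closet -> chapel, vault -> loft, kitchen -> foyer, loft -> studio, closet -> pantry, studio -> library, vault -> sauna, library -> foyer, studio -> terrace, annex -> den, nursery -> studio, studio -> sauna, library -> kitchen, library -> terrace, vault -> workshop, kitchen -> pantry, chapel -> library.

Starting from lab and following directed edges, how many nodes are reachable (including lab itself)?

BFS from lab visits: lab, nursery, studio, foyer, chapel, terrace, sauna, office, library, pantry, patio, kitchen, closet
Reachable nodes: 13 of 19 total.

13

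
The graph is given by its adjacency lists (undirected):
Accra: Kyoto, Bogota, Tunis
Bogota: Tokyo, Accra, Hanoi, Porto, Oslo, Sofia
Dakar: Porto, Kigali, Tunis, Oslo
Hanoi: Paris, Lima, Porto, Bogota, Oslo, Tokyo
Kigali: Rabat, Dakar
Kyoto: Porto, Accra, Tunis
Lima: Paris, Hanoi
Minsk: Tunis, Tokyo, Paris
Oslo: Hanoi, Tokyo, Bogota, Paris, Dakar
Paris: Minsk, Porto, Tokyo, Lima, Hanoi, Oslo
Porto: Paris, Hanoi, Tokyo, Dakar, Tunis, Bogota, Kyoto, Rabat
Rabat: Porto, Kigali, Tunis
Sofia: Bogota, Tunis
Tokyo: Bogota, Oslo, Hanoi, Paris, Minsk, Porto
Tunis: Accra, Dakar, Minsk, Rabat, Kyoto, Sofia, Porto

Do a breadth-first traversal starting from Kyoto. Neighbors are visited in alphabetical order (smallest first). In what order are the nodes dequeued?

Kyoto Accra Porto Tunis Bogota Dakar Hanoi Paris Rabat Tokyo Minsk Sofia Oslo Kigali Lima

Visit Kyoto; enqueue Accra, Porto, Tunis → queue [Accra, Porto, Tunis]
Visit Accra; enqueue Bogota → queue [Porto, Tunis, Bogota]
Visit Porto; enqueue Dakar, Hanoi, Paris, Rabat, Tokyo → queue [Tunis, Bogota, Dakar, Hanoi, Paris, Rabat, Tokyo]
Visit Tunis; enqueue Minsk, Sofia → queue [Bogota, Dakar, Hanoi, Paris, Rabat, Tokyo, Minsk, Sofia]
Visit Bogota; enqueue Oslo → queue [Dakar, Hanoi, Paris, Rabat, Tokyo, Minsk, Sofia, Oslo]
Visit Dakar; enqueue Kigali → queue [Hanoi, Paris, Rabat, Tokyo, Minsk, Sofia, Oslo, Kigali]
Visit Hanoi; enqueue Lima → queue [Paris, Rabat, Tokyo, Minsk, Sofia, Oslo, Kigali, Lima]
Visit Paris → queue [Rabat, Tokyo, Minsk, Sofia, Oslo, Kigali, Lima]
Visit Rabat → queue [Tokyo, Minsk, Sofia, Oslo, Kigali, Lima]
Visit Tokyo → queue [Minsk, Sofia, Oslo, Kigali, Lima]
Visit Minsk → queue [Sofia, Oslo, Kigali, Lima]
Visit Sofia → queue [Oslo, Kigali, Lima]
Visit Oslo → queue [Kigali, Lima]
Visit Kigali → queue [Lima]
Visit Lima → queue []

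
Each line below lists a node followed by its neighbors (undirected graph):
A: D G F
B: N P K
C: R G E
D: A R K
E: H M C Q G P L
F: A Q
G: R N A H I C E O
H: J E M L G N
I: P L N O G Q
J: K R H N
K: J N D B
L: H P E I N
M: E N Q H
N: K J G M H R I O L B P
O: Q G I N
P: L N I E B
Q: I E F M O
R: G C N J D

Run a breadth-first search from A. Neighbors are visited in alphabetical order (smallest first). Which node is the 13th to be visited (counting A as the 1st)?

Visit A; enqueue D, F, G → queue [D, F, G]
Visit D; enqueue K, R → queue [F, G, K, R]
Visit F; enqueue Q → queue [G, K, R, Q]
Visit G; enqueue C, E, H, I, N, O → queue [K, R, Q, C, E, H, I, N, O]
Visit K; enqueue B, J → queue [R, Q, C, E, H, I, N, O, B, J]
Visit R → queue [Q, C, E, H, I, N, O, B, J]
Visit Q; enqueue M → queue [C, E, H, I, N, O, B, J, M]
Visit C → queue [E, H, I, N, O, B, J, M]
Visit E; enqueue L, P → queue [H, I, N, O, B, J, M, L, P]
Visit H → queue [I, N, O, B, J, M, L, P]
Visit I → queue [N, O, B, J, M, L, P]
Visit N → queue [O, B, J, M, L, P]
Visit O → queue [B, J, M, L, P]
Visit B → queue [J, M, L, P]
Visit J → queue [M, L, P]
Visit M → queue [L, P]
Visit L → queue [P]
Visit P → queue []

Visit order: A, D, F, G, K, R, Q, C, E, H, I, N, O, B, J, M, L, P

O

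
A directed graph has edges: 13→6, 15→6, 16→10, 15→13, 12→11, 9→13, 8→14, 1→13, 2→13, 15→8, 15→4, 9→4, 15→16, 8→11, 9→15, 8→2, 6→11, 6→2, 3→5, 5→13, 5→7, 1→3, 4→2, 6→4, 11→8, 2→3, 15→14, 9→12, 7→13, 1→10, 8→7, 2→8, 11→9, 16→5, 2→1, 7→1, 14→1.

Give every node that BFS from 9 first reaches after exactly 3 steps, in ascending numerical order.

1, 3, 5, 7, 10

Level 0: 9
Level 1: 4, 12, 13, 15
Level 2: 2, 6, 8, 11, 14, 16
Level 3: 1, 3, 5, 7, 10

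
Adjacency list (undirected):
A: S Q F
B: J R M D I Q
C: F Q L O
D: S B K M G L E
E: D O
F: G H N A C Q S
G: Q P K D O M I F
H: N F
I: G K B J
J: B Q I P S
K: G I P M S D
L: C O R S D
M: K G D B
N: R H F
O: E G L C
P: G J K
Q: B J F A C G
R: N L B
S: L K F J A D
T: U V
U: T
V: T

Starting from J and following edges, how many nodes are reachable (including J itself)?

BFS from J visits: J, B, I, P, Q, S, D, M, R, G, K, A, C, F, L, E, N, O, H
Reachable nodes: 19 of 22 total.

19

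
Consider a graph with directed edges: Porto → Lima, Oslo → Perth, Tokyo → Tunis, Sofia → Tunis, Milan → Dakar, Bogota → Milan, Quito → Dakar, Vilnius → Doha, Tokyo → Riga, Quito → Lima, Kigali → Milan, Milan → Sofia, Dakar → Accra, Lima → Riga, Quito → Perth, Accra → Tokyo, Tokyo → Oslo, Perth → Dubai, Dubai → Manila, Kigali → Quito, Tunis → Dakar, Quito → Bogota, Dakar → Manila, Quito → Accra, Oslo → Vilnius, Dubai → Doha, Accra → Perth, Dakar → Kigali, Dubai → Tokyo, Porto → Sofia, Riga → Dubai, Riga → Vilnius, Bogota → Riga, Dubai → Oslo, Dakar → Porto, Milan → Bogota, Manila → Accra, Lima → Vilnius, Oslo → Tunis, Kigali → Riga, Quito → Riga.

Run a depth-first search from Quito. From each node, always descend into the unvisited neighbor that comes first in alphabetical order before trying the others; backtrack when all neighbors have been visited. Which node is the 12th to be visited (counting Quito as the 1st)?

Bogota

Visit Quito
Quito → Accra
Accra → Perth
Perth → Dubai
Dubai → Doha
Dubai → Manila
Dubai → Oslo
Oslo → Tunis
Tunis → Dakar
Dakar → Kigali
Kigali → Milan
Milan → Bogota
Bogota → Riga
Riga → Vilnius
Milan → Sofia
Dakar → Porto
Porto → Lima
Dubai → Tokyo

Visit order: Quito, Accra, Perth, Dubai, Doha, Manila, Oslo, Tunis, Dakar, Kigali, Milan, Bogota, Riga, Vilnius, Sofia, Porto, Lima, Tokyo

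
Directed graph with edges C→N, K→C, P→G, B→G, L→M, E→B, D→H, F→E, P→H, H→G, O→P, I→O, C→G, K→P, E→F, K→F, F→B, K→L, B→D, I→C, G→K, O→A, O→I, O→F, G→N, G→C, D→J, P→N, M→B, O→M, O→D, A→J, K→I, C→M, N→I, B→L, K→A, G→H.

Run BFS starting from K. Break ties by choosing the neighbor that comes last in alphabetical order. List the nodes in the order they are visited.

Visit K; enqueue P, L, I, F, C, A → queue [P, L, I, F, C, A]
Visit P; enqueue N, H, G → queue [L, I, F, C, A, N, H, G]
Visit L; enqueue M → queue [I, F, C, A, N, H, G, M]
Visit I; enqueue O → queue [F, C, A, N, H, G, M, O]
Visit F; enqueue E, B → queue [C, A, N, H, G, M, O, E, B]
Visit C → queue [A, N, H, G, M, O, E, B]
Visit A; enqueue J → queue [N, H, G, M, O, E, B, J]
Visit N → queue [H, G, M, O, E, B, J]
Visit H → queue [G, M, O, E, B, J]
Visit G → queue [M, O, E, B, J]
Visit M → queue [O, E, B, J]
Visit O; enqueue D → queue [E, B, J, D]
Visit E → queue [B, J, D]
Visit B → queue [J, D]
Visit J → queue [D]
Visit D → queue []

K -> P -> L -> I -> F -> C -> A -> N -> H -> G -> M -> O -> E -> B -> J -> D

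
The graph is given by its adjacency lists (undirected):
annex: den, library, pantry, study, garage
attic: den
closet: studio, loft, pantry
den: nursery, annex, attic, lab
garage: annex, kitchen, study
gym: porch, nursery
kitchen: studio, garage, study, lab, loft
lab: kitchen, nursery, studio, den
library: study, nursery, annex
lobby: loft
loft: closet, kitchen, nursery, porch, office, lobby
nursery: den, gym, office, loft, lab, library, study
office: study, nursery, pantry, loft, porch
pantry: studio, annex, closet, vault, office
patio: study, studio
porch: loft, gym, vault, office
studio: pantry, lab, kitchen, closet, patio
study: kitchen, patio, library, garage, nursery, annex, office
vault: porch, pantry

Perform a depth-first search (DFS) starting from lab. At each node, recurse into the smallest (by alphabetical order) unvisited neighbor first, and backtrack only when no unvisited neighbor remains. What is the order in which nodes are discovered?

Visit lab
lab → den
den → annex
annex → garage
garage → kitchen
kitchen → loft
loft → closet
closet → pantry
pantry → office
office → nursery
nursery → gym
gym → porch
porch → vault
nursery → library
library → study
study → patio
patio → studio
loft → lobby
den → attic

lab → den → annex → garage → kitchen → loft → closet → pantry → office → nursery → gym → porch → vault → library → study → patio → studio → lobby → attic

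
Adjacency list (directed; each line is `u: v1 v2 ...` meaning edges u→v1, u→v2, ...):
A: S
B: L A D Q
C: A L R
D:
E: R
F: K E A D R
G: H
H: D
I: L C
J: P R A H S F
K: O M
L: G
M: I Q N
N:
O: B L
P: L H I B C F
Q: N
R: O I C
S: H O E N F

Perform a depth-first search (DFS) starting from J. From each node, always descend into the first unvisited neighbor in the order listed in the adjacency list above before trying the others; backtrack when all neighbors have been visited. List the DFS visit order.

J -> P -> L -> G -> H -> D -> I -> C -> A -> S -> O -> B -> Q -> N -> E -> R -> F -> K -> M

Visit J
J → P
P → L
L → G
G → H
H → D
P → I
I → C
C → A
A → S
S → O
O → B
B → Q
Q → N
S → E
E → R
S → F
F → K
K → M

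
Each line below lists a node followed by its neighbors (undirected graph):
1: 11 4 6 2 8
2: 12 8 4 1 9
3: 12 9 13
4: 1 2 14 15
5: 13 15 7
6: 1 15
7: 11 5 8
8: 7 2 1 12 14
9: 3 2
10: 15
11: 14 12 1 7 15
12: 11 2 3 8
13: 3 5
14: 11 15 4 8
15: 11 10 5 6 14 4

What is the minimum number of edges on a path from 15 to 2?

2

Level 0: 15
Level 1: 4, 5, 6, 10, 11, 14
Level 2: 1, 2, 7, 8, 12, 13
Level 3: 3, 9
2 first appears at level 2.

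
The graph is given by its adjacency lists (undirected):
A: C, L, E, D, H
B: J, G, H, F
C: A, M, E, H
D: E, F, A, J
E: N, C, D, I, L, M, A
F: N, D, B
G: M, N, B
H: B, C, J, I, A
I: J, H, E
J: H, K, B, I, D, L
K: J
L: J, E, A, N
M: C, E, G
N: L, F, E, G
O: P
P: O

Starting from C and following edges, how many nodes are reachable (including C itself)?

BFS from C visits: C, A, M, E, H, L, D, G, N, I, B, J, F, K
Reachable nodes: 14 of 16 total.

14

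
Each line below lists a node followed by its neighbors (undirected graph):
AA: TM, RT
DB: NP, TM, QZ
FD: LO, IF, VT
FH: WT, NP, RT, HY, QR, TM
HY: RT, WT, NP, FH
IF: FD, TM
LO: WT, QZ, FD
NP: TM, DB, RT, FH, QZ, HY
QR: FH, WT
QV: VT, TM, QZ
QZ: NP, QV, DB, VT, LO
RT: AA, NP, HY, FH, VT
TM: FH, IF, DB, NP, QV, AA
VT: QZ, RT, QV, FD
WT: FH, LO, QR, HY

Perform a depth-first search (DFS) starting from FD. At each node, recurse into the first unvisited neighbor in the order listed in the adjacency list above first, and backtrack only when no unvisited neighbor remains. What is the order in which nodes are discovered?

FD LO WT FH NP TM IF DB QZ QV VT RT AA HY QR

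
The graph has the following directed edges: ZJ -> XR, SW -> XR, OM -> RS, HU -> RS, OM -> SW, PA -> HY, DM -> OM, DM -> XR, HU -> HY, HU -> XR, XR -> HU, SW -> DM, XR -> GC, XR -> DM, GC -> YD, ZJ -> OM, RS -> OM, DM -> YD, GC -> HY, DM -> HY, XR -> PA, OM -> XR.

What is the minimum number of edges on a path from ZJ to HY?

Level 0: ZJ
Level 1: OM, XR
Level 2: DM, GC, HU, PA, RS, SW
Level 3: HY, YD
HY first appears at level 3.

3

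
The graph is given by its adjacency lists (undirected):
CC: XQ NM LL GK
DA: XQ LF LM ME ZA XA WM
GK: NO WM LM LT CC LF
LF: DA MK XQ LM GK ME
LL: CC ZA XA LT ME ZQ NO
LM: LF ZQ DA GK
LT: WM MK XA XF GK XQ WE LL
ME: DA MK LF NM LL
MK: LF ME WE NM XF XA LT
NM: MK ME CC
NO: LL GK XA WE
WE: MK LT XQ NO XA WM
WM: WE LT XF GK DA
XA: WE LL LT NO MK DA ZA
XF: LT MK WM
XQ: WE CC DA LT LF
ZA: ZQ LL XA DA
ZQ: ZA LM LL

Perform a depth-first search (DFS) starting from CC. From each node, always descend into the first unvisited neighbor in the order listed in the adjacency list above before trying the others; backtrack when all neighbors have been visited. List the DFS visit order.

CC, XQ, WE, MK, LF, DA, LM, ZQ, ZA, LL, XA, LT, WM, XF, GK, NO, ME, NM

Visit CC
CC → XQ
XQ → WE
WE → MK
MK → LF
LF → DA
DA → LM
LM → ZQ
ZQ → ZA
ZA → LL
LL → XA
XA → LT
LT → WM
WM → XF
WM → GK
GK → NO
LL → ME
ME → NM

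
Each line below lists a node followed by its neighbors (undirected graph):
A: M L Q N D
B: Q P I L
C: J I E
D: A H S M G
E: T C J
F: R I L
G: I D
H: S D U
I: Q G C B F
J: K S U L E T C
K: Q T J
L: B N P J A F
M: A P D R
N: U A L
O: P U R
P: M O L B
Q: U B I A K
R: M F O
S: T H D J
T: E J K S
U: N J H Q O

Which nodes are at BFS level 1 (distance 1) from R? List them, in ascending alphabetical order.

Level 0: R
Level 1: F, M, O
Level 2: A, D, I, L, P, U
Level 3: B, C, G, H, J, N, Q, S
Level 4: E, K, T

F, M, O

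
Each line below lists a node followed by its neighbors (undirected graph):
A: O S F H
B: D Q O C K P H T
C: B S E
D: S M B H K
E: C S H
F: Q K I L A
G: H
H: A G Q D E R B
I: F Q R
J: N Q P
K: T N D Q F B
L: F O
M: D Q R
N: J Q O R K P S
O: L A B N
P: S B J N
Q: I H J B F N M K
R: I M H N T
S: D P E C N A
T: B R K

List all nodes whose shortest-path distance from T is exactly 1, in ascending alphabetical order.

Level 0: T
Level 1: B, K, R
Level 2: C, D, F, H, I, M, N, O, P, Q
Level 3: A, E, G, J, L, S

B, K, R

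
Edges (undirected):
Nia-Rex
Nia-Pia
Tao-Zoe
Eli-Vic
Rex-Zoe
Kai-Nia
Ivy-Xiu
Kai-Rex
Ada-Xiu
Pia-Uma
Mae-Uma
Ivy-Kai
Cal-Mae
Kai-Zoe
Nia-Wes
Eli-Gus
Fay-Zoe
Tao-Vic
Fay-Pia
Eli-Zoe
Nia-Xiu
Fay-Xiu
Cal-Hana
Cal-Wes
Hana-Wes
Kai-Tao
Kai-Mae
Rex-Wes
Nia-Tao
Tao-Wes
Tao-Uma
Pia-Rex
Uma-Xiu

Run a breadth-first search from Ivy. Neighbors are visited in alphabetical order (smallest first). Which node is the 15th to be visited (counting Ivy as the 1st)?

Vic

Visit Ivy; enqueue Kai, Xiu → queue [Kai, Xiu]
Visit Kai; enqueue Mae, Nia, Rex, Tao, Zoe → queue [Xiu, Mae, Nia, Rex, Tao, Zoe]
Visit Xiu; enqueue Ada, Fay, Uma → queue [Mae, Nia, Rex, Tao, Zoe, Ada, Fay, Uma]
Visit Mae; enqueue Cal → queue [Nia, Rex, Tao, Zoe, Ada, Fay, Uma, Cal]
Visit Nia; enqueue Pia, Wes → queue [Rex, Tao, Zoe, Ada, Fay, Uma, Cal, Pia, Wes]
Visit Rex → queue [Tao, Zoe, Ada, Fay, Uma, Cal, Pia, Wes]
Visit Tao; enqueue Vic → queue [Zoe, Ada, Fay, Uma, Cal, Pia, Wes, Vic]
Visit Zoe; enqueue Eli → queue [Ada, Fay, Uma, Cal, Pia, Wes, Vic, Eli]
Visit Ada → queue [Fay, Uma, Cal, Pia, Wes, Vic, Eli]
Visit Fay → queue [Uma, Cal, Pia, Wes, Vic, Eli]
Visit Uma → queue [Cal, Pia, Wes, Vic, Eli]
Visit Cal; enqueue Hana → queue [Pia, Wes, Vic, Eli, Hana]
Visit Pia → queue [Wes, Vic, Eli, Hana]
Visit Wes → queue [Vic, Eli, Hana]
Visit Vic → queue [Eli, Hana]
Visit Eli; enqueue Gus → queue [Hana, Gus]
Visit Hana → queue [Gus]
Visit Gus → queue []

Visit order: Ivy, Kai, Xiu, Mae, Nia, Rex, Tao, Zoe, Ada, Fay, Uma, Cal, Pia, Wes, Vic, Eli, Hana, Gus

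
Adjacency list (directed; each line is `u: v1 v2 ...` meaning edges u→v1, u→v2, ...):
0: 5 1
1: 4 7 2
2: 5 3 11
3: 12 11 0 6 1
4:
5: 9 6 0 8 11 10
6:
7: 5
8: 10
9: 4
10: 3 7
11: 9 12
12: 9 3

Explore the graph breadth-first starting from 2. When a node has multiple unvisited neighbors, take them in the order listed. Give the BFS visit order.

2, 5, 3, 11, 9, 6, 0, 8, 10, 12, 1, 4, 7

Visit 2; enqueue 5, 3, 11 → queue [5, 3, 11]
Visit 5; enqueue 9, 6, 0, 8, 10 → queue [3, 11, 9, 6, 0, 8, 10]
Visit 3; enqueue 12, 1 → queue [11, 9, 6, 0, 8, 10, 12, 1]
Visit 11 → queue [9, 6, 0, 8, 10, 12, 1]
Visit 9; enqueue 4 → queue [6, 0, 8, 10, 12, 1, 4]
Visit 6 → queue [0, 8, 10, 12, 1, 4]
Visit 0 → queue [8, 10, 12, 1, 4]
Visit 8 → queue [10, 12, 1, 4]
Visit 10; enqueue 7 → queue [12, 1, 4, 7]
Visit 12 → queue [1, 4, 7]
Visit 1 → queue [4, 7]
Visit 4 → queue [7]
Visit 7 → queue []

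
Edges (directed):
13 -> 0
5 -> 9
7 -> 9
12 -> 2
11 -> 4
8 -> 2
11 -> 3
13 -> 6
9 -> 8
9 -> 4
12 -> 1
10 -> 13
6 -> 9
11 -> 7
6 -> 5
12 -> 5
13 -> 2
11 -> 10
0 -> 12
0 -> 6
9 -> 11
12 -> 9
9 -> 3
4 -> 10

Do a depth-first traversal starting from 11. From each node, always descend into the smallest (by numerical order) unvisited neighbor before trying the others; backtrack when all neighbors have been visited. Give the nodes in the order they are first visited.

11, 3, 4, 10, 13, 0, 6, 5, 9, 8, 2, 12, 1, 7

Visit 11
11 → 3
11 → 4
4 → 10
10 → 13
13 → 0
0 → 6
6 → 5
5 → 9
9 → 8
8 → 2
0 → 12
12 → 1
11 → 7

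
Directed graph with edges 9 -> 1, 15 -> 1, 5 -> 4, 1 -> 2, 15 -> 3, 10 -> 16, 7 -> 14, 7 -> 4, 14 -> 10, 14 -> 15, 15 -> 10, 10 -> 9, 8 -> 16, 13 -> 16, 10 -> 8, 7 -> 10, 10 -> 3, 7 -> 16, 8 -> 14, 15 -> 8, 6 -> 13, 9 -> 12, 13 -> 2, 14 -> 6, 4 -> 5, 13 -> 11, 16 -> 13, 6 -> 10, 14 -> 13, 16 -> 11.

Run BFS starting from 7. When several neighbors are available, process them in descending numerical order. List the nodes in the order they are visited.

7, 16, 14, 10, 4, 13, 11, 15, 6, 9, 8, 3, 5, 2, 1, 12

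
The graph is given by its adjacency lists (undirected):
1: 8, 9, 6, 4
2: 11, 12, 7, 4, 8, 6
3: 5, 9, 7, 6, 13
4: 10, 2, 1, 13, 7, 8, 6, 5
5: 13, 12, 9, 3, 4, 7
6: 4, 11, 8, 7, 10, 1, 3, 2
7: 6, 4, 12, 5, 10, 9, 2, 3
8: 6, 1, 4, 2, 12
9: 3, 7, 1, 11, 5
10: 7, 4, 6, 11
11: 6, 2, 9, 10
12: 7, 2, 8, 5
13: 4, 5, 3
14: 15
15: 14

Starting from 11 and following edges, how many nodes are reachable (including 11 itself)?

13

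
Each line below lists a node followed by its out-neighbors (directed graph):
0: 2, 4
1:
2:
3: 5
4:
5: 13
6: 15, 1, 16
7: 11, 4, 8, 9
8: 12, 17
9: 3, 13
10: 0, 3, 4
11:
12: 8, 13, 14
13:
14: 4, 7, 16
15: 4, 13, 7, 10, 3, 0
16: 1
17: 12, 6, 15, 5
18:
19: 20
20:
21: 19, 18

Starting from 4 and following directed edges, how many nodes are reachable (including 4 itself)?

1

BFS from 4 visits: 4
Reachable nodes: 1 of 22 total.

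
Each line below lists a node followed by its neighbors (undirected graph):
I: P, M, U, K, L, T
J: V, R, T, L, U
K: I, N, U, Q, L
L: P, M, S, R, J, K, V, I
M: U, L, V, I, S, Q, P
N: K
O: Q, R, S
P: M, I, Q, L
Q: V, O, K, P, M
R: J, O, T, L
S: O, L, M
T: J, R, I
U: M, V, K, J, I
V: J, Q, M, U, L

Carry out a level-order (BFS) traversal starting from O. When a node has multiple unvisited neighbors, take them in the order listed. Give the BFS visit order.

O Q R S V K P M J T L U I N

Visit O; enqueue Q, R, S → queue [Q, R, S]
Visit Q; enqueue V, K, P, M → queue [R, S, V, K, P, M]
Visit R; enqueue J, T, L → queue [S, V, K, P, M, J, T, L]
Visit S → queue [V, K, P, M, J, T, L]
Visit V; enqueue U → queue [K, P, M, J, T, L, U]
Visit K; enqueue I, N → queue [P, M, J, T, L, U, I, N]
Visit P → queue [M, J, T, L, U, I, N]
Visit M → queue [J, T, L, U, I, N]
Visit J → queue [T, L, U, I, N]
Visit T → queue [L, U, I, N]
Visit L → queue [U, I, N]
Visit U → queue [I, N]
Visit I → queue [N]
Visit N → queue []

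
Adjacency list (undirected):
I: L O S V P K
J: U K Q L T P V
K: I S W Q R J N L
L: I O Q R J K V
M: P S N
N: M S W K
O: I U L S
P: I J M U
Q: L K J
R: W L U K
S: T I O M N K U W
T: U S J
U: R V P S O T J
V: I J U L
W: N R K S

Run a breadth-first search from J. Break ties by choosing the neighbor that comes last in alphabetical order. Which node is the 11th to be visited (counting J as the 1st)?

R

Visit J; enqueue V, U, T, Q, P, L, K → queue [V, U, T, Q, P, L, K]
Visit V; enqueue I → queue [U, T, Q, P, L, K, I]
Visit U; enqueue S, R, O → queue [T, Q, P, L, K, I, S, R, O]
Visit T → queue [Q, P, L, K, I, S, R, O]
Visit Q → queue [P, L, K, I, S, R, O]
Visit P; enqueue M → queue [L, K, I, S, R, O, M]
Visit L → queue [K, I, S, R, O, M]
Visit K; enqueue W, N → queue [I, S, R, O, M, W, N]
Visit I → queue [S, R, O, M, W, N]
Visit S → queue [R, O, M, W, N]
Visit R → queue [O, M, W, N]
Visit O → queue [M, W, N]
Visit M → queue [W, N]
Visit W → queue [N]
Visit N → queue []

Visit order: J, V, U, T, Q, P, L, K, I, S, R, O, M, W, N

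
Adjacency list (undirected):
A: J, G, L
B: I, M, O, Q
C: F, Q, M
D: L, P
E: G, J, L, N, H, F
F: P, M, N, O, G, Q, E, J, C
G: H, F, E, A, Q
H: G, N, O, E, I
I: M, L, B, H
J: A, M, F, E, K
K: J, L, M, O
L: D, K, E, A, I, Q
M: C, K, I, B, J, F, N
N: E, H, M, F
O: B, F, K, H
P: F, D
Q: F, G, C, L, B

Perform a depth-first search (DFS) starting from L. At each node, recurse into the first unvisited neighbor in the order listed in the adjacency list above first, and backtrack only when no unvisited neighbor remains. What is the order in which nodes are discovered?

Visit L
L → D
D → P
P → F
F → M
M → C
C → Q
Q → G
G → H
H → N
N → E
E → J
J → A
J → K
K → O
O → B
B → I

L → D → P → F → M → C → Q → G → H → N → E → J → A → K → O → B → I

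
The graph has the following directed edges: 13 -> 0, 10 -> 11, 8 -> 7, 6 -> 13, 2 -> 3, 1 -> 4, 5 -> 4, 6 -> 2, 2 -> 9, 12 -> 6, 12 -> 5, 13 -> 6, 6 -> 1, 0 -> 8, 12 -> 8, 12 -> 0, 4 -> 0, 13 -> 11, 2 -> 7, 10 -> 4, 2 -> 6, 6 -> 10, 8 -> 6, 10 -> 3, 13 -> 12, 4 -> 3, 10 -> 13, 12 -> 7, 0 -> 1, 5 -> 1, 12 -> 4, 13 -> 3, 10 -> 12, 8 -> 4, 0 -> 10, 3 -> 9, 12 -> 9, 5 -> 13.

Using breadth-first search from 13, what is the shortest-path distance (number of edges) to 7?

2

Level 0: 13
Level 1: 0, 3, 6, 11, 12
Level 2: 1, 2, 4, 5, 7, 8, 9, 10
7 first appears at level 2.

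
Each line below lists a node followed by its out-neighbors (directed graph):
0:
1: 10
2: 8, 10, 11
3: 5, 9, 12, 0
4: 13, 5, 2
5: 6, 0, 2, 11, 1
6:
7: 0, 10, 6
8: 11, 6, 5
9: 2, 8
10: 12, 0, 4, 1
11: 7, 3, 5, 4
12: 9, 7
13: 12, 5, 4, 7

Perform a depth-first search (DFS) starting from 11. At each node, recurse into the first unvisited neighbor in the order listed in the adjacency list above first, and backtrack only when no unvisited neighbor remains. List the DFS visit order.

11, 7, 0, 10, 12, 9, 2, 8, 6, 5, 1, 4, 13, 3

Visit 11
11 → 7
7 → 0
7 → 10
10 → 12
12 → 9
9 → 2
2 → 8
8 → 6
8 → 5
5 → 1
10 → 4
4 → 13
11 → 3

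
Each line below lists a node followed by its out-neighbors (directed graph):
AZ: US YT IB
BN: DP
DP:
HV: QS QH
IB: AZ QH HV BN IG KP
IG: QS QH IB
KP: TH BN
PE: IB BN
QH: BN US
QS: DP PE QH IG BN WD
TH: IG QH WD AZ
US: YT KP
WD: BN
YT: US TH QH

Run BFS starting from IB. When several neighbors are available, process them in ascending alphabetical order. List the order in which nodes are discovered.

Visit IB; enqueue AZ, BN, HV, IG, KP, QH → queue [AZ, BN, HV, IG, KP, QH]
Visit AZ; enqueue US, YT → queue [BN, HV, IG, KP, QH, US, YT]
Visit BN; enqueue DP → queue [HV, IG, KP, QH, US, YT, DP]
Visit HV; enqueue QS → queue [IG, KP, QH, US, YT, DP, QS]
Visit IG → queue [KP, QH, US, YT, DP, QS]
Visit KP; enqueue TH → queue [QH, US, YT, DP, QS, TH]
Visit QH → queue [US, YT, DP, QS, TH]
Visit US → queue [YT, DP, QS, TH]
Visit YT → queue [DP, QS, TH]
Visit DP → queue [QS, TH]
Visit QS; enqueue PE, WD → queue [TH, PE, WD]
Visit TH → queue [PE, WD]
Visit PE → queue [WD]
Visit WD → queue []

IB AZ BN HV IG KP QH US YT DP QS TH PE WD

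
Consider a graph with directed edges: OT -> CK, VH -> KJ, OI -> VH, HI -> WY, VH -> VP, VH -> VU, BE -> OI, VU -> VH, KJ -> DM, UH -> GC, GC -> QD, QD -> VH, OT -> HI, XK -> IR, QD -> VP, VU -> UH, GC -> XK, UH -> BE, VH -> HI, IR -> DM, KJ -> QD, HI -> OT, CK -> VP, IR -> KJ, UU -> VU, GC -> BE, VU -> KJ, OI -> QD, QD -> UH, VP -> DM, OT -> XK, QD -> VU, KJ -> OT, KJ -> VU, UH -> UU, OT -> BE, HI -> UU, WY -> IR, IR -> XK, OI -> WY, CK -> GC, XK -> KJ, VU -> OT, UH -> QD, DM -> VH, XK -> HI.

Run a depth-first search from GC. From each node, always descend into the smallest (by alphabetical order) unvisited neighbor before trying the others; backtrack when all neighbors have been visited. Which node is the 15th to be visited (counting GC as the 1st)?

Visit GC
GC → BE
BE → OI
OI → QD
QD → UH
UH → UU
UU → VU
VU → KJ
KJ → DM
DM → VH
VH → HI
HI → OT
OT → CK
CK → VP
OT → XK
XK → IR
HI → WY

Visit order: GC, BE, OI, QD, UH, UU, VU, KJ, DM, VH, HI, OT, CK, VP, XK, IR, WY

XK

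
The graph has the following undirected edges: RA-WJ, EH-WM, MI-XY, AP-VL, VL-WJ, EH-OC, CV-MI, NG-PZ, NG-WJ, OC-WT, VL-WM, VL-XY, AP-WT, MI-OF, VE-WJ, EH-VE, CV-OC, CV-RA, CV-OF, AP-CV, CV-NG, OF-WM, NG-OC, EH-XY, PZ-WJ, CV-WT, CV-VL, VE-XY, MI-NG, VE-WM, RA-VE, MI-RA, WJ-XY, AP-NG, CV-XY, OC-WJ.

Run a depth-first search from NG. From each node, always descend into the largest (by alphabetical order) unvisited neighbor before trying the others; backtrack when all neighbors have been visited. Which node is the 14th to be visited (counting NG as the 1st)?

AP

Visit NG
NG → WJ
WJ → XY
XY → VL
VL → WM
WM → VE
VE → RA
RA → MI
MI → OF
OF → CV
CV → WT
WT → OC
OC → EH
WT → AP
WJ → PZ

Visit order: NG, WJ, XY, VL, WM, VE, RA, MI, OF, CV, WT, OC, EH, AP, PZ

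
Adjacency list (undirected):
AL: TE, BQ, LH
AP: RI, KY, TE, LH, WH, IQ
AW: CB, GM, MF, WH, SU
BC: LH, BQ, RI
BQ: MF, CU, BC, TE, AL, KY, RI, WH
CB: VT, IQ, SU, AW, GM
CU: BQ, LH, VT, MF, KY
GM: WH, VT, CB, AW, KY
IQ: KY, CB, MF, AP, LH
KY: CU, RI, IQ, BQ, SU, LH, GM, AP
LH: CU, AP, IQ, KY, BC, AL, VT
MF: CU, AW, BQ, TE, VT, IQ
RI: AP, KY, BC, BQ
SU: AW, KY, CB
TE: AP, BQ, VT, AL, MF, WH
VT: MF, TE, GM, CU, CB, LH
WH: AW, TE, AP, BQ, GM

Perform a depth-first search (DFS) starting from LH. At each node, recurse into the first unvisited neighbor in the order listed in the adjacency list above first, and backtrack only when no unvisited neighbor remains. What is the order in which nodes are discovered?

LH CU BQ MF AW CB VT TE AP RI KY IQ SU GM WH BC AL

Visit LH
LH → CU
CU → BQ
BQ → MF
MF → AW
AW → CB
CB → VT
VT → TE
TE → AP
AP → RI
RI → KY
KY → IQ
KY → SU
KY → GM
GM → WH
RI → BC
TE → AL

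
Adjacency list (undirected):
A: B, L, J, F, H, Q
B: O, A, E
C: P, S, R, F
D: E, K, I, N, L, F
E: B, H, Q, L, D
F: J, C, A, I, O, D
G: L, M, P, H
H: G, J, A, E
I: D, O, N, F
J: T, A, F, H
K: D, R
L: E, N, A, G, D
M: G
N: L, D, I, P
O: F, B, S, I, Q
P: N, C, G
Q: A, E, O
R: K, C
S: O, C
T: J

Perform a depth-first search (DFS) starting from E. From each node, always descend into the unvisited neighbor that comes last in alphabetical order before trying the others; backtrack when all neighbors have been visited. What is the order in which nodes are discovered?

E, Q, O, S, C, R, K, D, N, P, G, M, L, A, J, T, H, F, I, B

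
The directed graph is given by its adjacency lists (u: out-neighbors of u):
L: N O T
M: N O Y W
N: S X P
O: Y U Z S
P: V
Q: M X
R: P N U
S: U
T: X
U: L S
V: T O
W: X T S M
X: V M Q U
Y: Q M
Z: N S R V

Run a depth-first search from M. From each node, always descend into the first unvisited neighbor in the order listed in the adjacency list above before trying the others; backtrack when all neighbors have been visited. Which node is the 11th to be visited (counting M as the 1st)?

T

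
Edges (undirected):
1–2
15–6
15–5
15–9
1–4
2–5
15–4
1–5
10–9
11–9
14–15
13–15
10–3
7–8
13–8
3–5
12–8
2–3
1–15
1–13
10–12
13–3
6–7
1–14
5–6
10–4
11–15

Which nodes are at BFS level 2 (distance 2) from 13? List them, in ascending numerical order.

2, 4, 5, 6, 7, 9, 10, 11, 12, 14

Level 0: 13
Level 1: 1, 3, 8, 15
Level 2: 2, 4, 5, 6, 7, 9, 10, 11, 12, 14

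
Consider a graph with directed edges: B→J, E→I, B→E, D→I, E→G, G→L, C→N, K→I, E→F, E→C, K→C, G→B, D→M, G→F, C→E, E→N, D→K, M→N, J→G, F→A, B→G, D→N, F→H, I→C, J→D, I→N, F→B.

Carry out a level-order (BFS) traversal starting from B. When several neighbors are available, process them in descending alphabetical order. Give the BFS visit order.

Visit B; enqueue J, G, E → queue [J, G, E]
Visit J; enqueue D → queue [G, E, D]
Visit G; enqueue L, F → queue [E, D, L, F]
Visit E; enqueue N, I, C → queue [D, L, F, N, I, C]
Visit D; enqueue M, K → queue [L, F, N, I, C, M, K]
Visit L → queue [F, N, I, C, M, K]
Visit F; enqueue H, A → queue [N, I, C, M, K, H, A]
Visit N → queue [I, C, M, K, H, A]
Visit I → queue [C, M, K, H, A]
Visit C → queue [M, K, H, A]
Visit M → queue [K, H, A]
Visit K → queue [H, A]
Visit H → queue [A]
Visit A → queue []

B → J → G → E → D → L → F → N → I → C → M → K → H → A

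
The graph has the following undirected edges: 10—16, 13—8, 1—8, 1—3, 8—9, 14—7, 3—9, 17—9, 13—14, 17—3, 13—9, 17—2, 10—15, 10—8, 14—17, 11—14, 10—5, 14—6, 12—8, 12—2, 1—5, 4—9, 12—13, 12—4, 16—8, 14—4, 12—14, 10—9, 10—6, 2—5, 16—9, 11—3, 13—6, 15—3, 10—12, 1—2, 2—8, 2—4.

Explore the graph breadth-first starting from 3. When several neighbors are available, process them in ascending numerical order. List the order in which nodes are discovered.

3 -> 1 -> 9 -> 11 -> 15 -> 17 -> 2 -> 5 -> 8 -> 4 -> 10 -> 13 -> 16 -> 14 -> 12 -> 6 -> 7

Visit 3; enqueue 1, 9, 11, 15, 17 → queue [1, 9, 11, 15, 17]
Visit 1; enqueue 2, 5, 8 → queue [9, 11, 15, 17, 2, 5, 8]
Visit 9; enqueue 4, 10, 13, 16 → queue [11, 15, 17, 2, 5, 8, 4, 10, 13, 16]
Visit 11; enqueue 14 → queue [15, 17, 2, 5, 8, 4, 10, 13, 16, 14]
Visit 15 → queue [17, 2, 5, 8, 4, 10, 13, 16, 14]
Visit 17 → queue [2, 5, 8, 4, 10, 13, 16, 14]
Visit 2; enqueue 12 → queue [5, 8, 4, 10, 13, 16, 14, 12]
Visit 5 → queue [8, 4, 10, 13, 16, 14, 12]
Visit 8 → queue [4, 10, 13, 16, 14, 12]
Visit 4 → queue [10, 13, 16, 14, 12]
Visit 10; enqueue 6 → queue [13, 16, 14, 12, 6]
Visit 13 → queue [16, 14, 12, 6]
Visit 16 → queue [14, 12, 6]
Visit 14; enqueue 7 → queue [12, 6, 7]
Visit 12 → queue [6, 7]
Visit 6 → queue [7]
Visit 7 → queue []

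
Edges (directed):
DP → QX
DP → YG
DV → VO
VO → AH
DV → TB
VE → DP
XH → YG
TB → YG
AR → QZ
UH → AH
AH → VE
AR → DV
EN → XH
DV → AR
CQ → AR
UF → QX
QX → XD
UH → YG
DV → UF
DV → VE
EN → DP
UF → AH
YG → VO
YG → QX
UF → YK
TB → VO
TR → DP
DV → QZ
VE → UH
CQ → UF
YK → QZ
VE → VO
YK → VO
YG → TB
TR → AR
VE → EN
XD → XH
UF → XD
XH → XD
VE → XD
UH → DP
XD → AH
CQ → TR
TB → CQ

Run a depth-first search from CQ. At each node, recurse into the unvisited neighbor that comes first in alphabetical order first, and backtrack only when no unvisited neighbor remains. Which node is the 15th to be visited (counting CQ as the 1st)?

UH

Visit CQ
CQ → AR
AR → DV
DV → QZ
DV → TB
TB → VO
VO → AH
AH → VE
VE → DP
DP → QX
QX → XD
XD → XH
XH → YG
VE → EN
VE → UH
DV → UF
UF → YK
CQ → TR

Visit order: CQ, AR, DV, QZ, TB, VO, AH, VE, DP, QX, XD, XH, YG, EN, UH, UF, YK, TR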